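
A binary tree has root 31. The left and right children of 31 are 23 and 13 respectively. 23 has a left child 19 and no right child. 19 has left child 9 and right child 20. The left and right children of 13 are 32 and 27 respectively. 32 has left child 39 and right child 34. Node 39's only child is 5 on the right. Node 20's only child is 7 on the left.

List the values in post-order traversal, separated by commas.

Post-order visits the left subtree, then the right subtree, then the node.
At 31: go left to 23.
  At 23: go left to 19.
    At 19: go left to 9.
      9 is a leaf — visit 9.
    At 19: go right to 20.
      At 20: go left to 7.
        7 is a leaf — visit 7.
      At 20: no right child.
      Visit 20.
    Visit 19.
  At 23: no right child.
  Visit 23.
At 31: go right to 13.
  At 13: go left to 32.
    At 32: go left to 39.
      At 39: no left child.
      At 39: go right to 5.
        5 is a leaf — visit 5.
      Visit 39.
    At 32: go right to 34.
      34 is a leaf — visit 34.
    Visit 32.
  At 13: go right to 27.
    27 is a leaf — visit 27.
  Visit 13.
Visit 31.

9, 7, 20, 19, 23, 5, 39, 34, 32, 27, 13, 31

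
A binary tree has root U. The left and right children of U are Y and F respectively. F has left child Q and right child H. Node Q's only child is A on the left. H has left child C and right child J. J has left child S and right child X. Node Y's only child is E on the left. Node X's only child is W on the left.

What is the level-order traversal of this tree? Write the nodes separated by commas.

Level-order visits nodes level by level from the root, left to right within each level.
Level 0: U
Level 1: Y, F
Level 2: E, Q, H
Level 3: A, C, J
Level 4: S, X
Level 5: W

U, Y, F, E, Q, H, A, C, J, S, X, W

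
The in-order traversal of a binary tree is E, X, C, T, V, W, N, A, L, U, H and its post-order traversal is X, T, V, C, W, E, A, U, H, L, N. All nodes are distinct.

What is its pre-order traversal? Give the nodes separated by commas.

The last element of post-order is the root; it splits in-order into left and right subtrees.
Root N: left subtree has 6 nodes {E, X, C, T, V, W}, right has 4 {A, L, U, H}.
  Root E: left subtree has 0 nodes { }, right has 5 {X, C, T, V, W}.
    Root W: left subtree has 4 nodes {X, C, T, V}, right has 0 { }.
      Root C: left subtree has 1 node {X}, right has 2 {T, V}.
        Root V: left subtree has 1 node {T}, right has 0 { }.
  Root L: left subtree has 1 node {A}, right has 2 {U, H}.
    Root H: left subtree has 1 node {U}, right has 0 { }.

N, E, W, C, X, V, T, L, A, H, U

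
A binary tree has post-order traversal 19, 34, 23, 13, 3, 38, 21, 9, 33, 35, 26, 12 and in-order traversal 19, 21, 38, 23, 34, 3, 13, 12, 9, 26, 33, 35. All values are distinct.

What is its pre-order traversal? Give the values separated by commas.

The last element of post-order is the root; it splits in-order into left and right subtrees.
Root 12: left subtree has 7 nodes {19, 21, 38, 23, 34, 3, 13}, right has 4 {9, 26, 33, 35}.
  Root 21: left subtree has 1 node {19}, right has 5 {38, 23, 34, 3, 13}.
    Root 38: left subtree has 0 nodes { }, right has 4 {23, 34, 3, 13}.
      Root 3: left subtree has 2 nodes {23, 34}, right has 1 {13}.
        Root 23: left subtree has 0 nodes { }, right has 1 {34}.
  Root 26: left subtree has 1 node {9}, right has 2 {33, 35}.
    Root 35: left subtree has 1 node {33}, right has 0 { }.

12, 21, 19, 38, 3, 23, 34, 13, 26, 9, 35, 33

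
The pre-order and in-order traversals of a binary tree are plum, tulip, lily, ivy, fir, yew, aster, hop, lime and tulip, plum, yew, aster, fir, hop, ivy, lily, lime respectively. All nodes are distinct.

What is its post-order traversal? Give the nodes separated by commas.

tulip, aster, yew, hop, fir, ivy, lime, lily, plum

The first element of pre-order is the root; it splits in-order into left and right subtrees.
Root plum: left subtree has 1 node {tulip}, right has 7 {yew, aster, fir, hop, ivy, lily, lime}.
  Root lily: left subtree has 5 nodes {yew, aster, fir, hop, ivy}, right has 1 {lime}.
    Root ivy: left subtree has 4 nodes {yew, aster, fir, hop}, right has 0 { }.
      Root fir: left subtree has 2 nodes {yew, aster}, right has 1 {hop}.
        Root yew: left subtree has 0 nodes { }, right has 1 {aster}.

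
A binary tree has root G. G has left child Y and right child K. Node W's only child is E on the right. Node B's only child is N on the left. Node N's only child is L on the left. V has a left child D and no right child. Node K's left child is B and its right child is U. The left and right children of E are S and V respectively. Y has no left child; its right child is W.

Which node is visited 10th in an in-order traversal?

In-order visits the left subtree, then the node, then the right subtree.
At G: go left to Y.
  At Y: no left child.
  Visit Y.
  At Y: go right to W.
    At W: no left child.
    Visit W.
    At W: go right to E.
      At E: go left to S.
        S is a leaf — visit S.
      Visit E.
      At E: go right to V.
        At V: go left to D.
          D is a leaf — visit D.
        Visit V.
        At V: no right child.
Visit G.
At G: go right to K.
  At K: go left to B.
    At B: go left to N.
      At N: go left to L.
        L is a leaf — visit L.
      Visit N.
      At N: no right child.
    Visit B.
    At B: no right child.
  Visit K.
  At K: go right to U.
    U is a leaf — visit U.
Full in-order sequence: Y, W, S, E, D, V, G, L, N, B, K, U.

B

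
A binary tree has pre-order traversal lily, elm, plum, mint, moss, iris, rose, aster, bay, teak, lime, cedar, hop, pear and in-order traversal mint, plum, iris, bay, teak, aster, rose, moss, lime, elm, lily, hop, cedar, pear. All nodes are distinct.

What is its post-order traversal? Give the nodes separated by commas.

mint, teak, bay, aster, rose, iris, lime, moss, plum, elm, hop, pear, cedar, lily

The first element of pre-order is the root; it splits in-order into left and right subtrees.
Root lily: left subtree has 10 nodes {mint, plum, iris, bay, teak, aster, rose, moss, lime, elm}, right has 3 {hop, cedar, pear}.
  Root elm: left subtree has 9 nodes {mint, plum, iris, bay, teak, aster, rose, moss, lime}, right has 0 { }.
    Root plum: left subtree has 1 node {mint}, right has 7 {iris, bay, teak, aster, rose, moss, lime}.
      Root moss: left subtree has 5 nodes {iris, bay, teak, aster, rose}, right has 1 {lime}.
        Root iris: left subtree has 0 nodes { }, right has 4 {bay, teak, aster, rose}.
          Root rose: left subtree has 3 nodes {bay, teak, aster}, right has 0 { }.
            Root aster: left subtree has 2 nodes {bay, teak}, right has 0 { }.
              Root bay: left subtree has 0 nodes { }, right has 1 {teak}.
  Root cedar: left subtree has 1 node {hop}, right has 1 {pear}.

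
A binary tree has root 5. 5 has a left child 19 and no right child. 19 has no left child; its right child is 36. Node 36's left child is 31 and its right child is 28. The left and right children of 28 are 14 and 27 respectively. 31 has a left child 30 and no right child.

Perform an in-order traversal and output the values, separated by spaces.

In-order visits the left subtree, then the node, then the right subtree.
At 5: go left to 19.
  At 19: no left child.
  Visit 19.
  At 19: go right to 36.
    At 36: go left to 31.
      At 31: go left to 30.
        30 is a leaf — visit 30.
      Visit 31.
      At 31: no right child.
    Visit 36.
    At 36: go right to 28.
      At 28: go left to 14.
        14 is a leaf — visit 14.
      Visit 28.
      At 28: go right to 27.
        27 is a leaf — visit 27.
Visit 5.
At 5: no right child.

19 30 31 36 14 28 27 5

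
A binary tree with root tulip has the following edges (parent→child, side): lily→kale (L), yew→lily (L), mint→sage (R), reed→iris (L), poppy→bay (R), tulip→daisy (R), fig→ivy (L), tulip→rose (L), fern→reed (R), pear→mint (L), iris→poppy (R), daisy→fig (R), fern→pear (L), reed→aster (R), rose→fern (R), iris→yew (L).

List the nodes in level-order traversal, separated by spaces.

Level-order visits nodes level by level from the root, left to right within each level.
Level 0: tulip
Level 1: rose, daisy
Level 2: fern, fig
Level 3: pear, reed, ivy
Level 4: mint, iris, aster
Level 5: sage, yew, poppy
Level 6: lily, bay
Level 7: kale

tulip rose daisy fern fig pear reed ivy mint iris aster sage yew poppy lily bay kale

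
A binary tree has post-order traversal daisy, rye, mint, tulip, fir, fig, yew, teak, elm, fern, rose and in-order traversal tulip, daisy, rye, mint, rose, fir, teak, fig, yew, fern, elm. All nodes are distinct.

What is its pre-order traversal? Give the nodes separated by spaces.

The last element of post-order is the root; it splits in-order into left and right subtrees.
Root rose: left subtree has 4 nodes {tulip, daisy, rye, mint}, right has 6 {fir, teak, fig, yew, fern, elm}.
  Root tulip: left subtree has 0 nodes { }, right has 3 {daisy, rye, mint}.
    Root mint: left subtree has 2 nodes {daisy, rye}, right has 0 { }.
      Root rye: left subtree has 1 node {daisy}, right has 0 { }.
  Root fern: left subtree has 4 nodes {fir, teak, fig, yew}, right has 1 {elm}.
    Root teak: left subtree has 1 node {fir}, right has 2 {fig, yew}.
      Root yew: left subtree has 1 node {fig}, right has 0 { }.

rose tulip mint rye daisy fern teak fir yew fig elm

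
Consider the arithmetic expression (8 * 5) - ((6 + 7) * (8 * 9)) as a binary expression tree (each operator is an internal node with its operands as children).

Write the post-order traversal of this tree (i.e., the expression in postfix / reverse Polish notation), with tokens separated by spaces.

Post-order on an expression tree gives postfix notation: for each operator, emit left operand, right operand, then the operator.

8 5 * 6 7 + 8 9 * * -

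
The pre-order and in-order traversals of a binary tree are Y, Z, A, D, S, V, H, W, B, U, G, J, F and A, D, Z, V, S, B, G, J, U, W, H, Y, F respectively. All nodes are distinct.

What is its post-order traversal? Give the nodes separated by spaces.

The first element of pre-order is the root; it splits in-order into left and right subtrees.
Root Y: left subtree has 11 nodes {A, D, Z, V, S, B, G, J, U, W, H}, right has 1 {F}.
  Root Z: left subtree has 2 nodes {A, D}, right has 8 {V, S, B, G, J, U, W, H}.
    Root A: left subtree has 0 nodes { }, right has 1 {D}.
    Root S: left subtree has 1 node {V}, right has 6 {B, G, J, U, W, H}.
      Root H: left subtree has 5 nodes {B, G, J, U, W}, right has 0 { }.
        Root W: left subtree has 4 nodes {B, G, J, U}, right has 0 { }.
          Root B: left subtree has 0 nodes { }, right has 3 {G, J, U}.
            Root U: left subtree has 2 nodes {G, J}, right has 0 { }.
              Root G: left subtree has 0 nodes { }, right has 1 {J}.

D A V J G U B W H S Z F Y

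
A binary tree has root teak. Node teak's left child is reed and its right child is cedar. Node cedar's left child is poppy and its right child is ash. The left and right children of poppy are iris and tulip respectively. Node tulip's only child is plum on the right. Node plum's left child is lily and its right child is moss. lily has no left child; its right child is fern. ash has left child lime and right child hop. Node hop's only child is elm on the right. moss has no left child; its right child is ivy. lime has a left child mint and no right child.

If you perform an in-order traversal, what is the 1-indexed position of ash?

14

In-order visits the left subtree, then the node, then the right subtree.
At teak: go left to reed.
  reed is a leaf — visit reed.
Visit teak.
At teak: go right to cedar.
  At cedar: go left to poppy.
    At poppy: go left to iris.
      iris is a leaf — visit iris.
    Visit poppy.
    At poppy: go right to tulip.
      At tulip: no left child.
      Visit tulip.
      At tulip: go right to plum.
        At plum: go left to lily.
          At lily: no left child.
          Visit lily.
          At lily: go right to fern.
            fern is a leaf — visit fern.
        Visit plum.
        At plum: go right to moss.
          At moss: no left child.
          Visit moss.
          At moss: go right to ivy.
            ivy is a leaf — visit ivy.
  Visit cedar.
  At cedar: go right to ash.
    At ash: go left to lime.
      At lime: go left to mint.
        mint is a leaf — visit mint.
      Visit lime.
      At lime: no right child.
    Visit ash.
    At ash: go right to hop.
      At hop: no left child.
      Visit hop.
      At hop: go right to elm.
        elm is a leaf — visit elm.
Full in-order sequence: reed, teak, iris, poppy, tulip, lily, fern, plum, moss, ivy, cedar, mint, lime, ash, hop, elm.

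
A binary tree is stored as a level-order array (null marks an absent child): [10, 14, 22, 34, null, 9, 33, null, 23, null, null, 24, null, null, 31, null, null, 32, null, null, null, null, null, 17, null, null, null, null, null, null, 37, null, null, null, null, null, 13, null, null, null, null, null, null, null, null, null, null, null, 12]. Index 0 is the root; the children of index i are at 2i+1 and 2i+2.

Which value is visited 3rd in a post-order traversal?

23

Post-order visits the left subtree, then the right subtree, then the node.
At 10: go left to 14.
  At 14: go left to 34.
    At 34: no left child.
    At 34: go right to 23.
      At 23: go left to 32.
        At 32: no left child.
        At 32: go right to 13.
          13 is a leaf — visit 13.
        Visit 32.
      At 23: no right child.
      Visit 23.
    Visit 34.
  At 14: no right child.
  Visit 14.
At 10: go right to 22.
  At 22: go left to 9.
    At 9: go left to 24.
      At 24: go left to 17.
        At 17: no left child.
        At 17: go right to 12.
          12 is a leaf — visit 12.
        Visit 17.
      At 24: no right child.
      Visit 24.
    At 9: no right child.
    Visit 9.
  At 22: go right to 33.
    At 33: no left child.
    At 33: go right to 31.
      At 31: no left child.
      At 31: go right to 37.
        37 is a leaf — visit 37.
      Visit 31.
    Visit 33.
  Visit 22.
Visit 10.
Full post-order sequence: 13, 32, 23, 34, 14, 12, 17, 24, 9, 37, 31, 33, 22, 10.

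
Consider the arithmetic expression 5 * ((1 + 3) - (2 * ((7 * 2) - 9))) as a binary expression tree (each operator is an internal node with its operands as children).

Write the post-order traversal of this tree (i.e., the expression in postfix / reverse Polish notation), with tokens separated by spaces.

Post-order on an expression tree gives postfix notation: for each operator, emit left operand, right operand, then the operator.

5 1 3 + 2 7 2 * 9 - * - *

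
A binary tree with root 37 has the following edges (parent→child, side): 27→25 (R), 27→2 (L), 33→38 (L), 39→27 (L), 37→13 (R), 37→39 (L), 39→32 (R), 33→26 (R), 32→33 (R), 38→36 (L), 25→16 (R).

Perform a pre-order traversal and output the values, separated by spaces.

37 39 27 2 25 16 32 33 38 36 26 13

Pre-order visits the node, then its left subtree, then its right subtree.
Visit 37.
At 37: go left to 39.
  Visit 39.
  At 39: go left to 27.
    Visit 27.
    At 27: go left to 2.
      2 is a leaf — visit 2.
    At 27: go right to 25.
      Visit 25.
      At 25: no left child.
      At 25: go right to 16.
        16 is a leaf — visit 16.
  At 39: go right to 32.
    Visit 32.
    At 32: no left child.
    At 32: go right to 33.
      Visit 33.
      At 33: go left to 38.
        Visit 38.
        At 38: go left to 36.
          36 is a leaf — visit 36.
        At 38: no right child.
      At 33: go right to 26.
        26 is a leaf — visit 26.
At 37: go right to 13.
  13 is a leaf — visit 13.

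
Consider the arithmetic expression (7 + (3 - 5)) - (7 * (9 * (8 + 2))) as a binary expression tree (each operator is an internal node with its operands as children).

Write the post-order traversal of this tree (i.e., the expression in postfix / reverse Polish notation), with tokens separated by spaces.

7 3 5 - + 7 9 8 2 + * * -

Post-order on an expression tree gives postfix notation: for each operator, emit left operand, right operand, then the operator.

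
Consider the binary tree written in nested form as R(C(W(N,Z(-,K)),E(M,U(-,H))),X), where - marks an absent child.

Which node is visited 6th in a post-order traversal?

H

Post-order visits the left subtree, then the right subtree, then the node.
At R: go left to C.
  At C: go left to W.
    At W: go left to N.
      N is a leaf — visit N.
    At W: go right to Z.
      At Z: no left child.
      At Z: go right to K.
        K is a leaf — visit K.
      Visit Z.
    Visit W.
  At C: go right to E.
    At E: go left to M.
      M is a leaf — visit M.
    At E: go right to U.
      At U: no left child.
      At U: go right to H.
        H is a leaf — visit H.
      Visit U.
    Visit E.
  Visit C.
At R: go right to X.
  X is a leaf — visit X.
Visit R.
Full post-order sequence: N, K, Z, W, M, H, U, E, C, X, R.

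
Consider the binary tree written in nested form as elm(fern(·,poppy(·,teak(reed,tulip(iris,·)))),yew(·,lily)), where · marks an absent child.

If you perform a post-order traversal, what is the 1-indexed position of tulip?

Post-order visits the left subtree, then the right subtree, then the node.
At elm: go left to fern.
  At fern: no left child.
  At fern: go right to poppy.
    At poppy: no left child.
    At poppy: go right to teak.
      At teak: go left to reed.
        reed is a leaf — visit reed.
      At teak: go right to tulip.
        At tulip: go left to iris.
          iris is a leaf — visit iris.
        At tulip: no right child.
        Visit tulip.
      Visit teak.
    Visit poppy.
  Visit fern.
At elm: go right to yew.
  At yew: no left child.
  At yew: go right to lily.
    lily is a leaf — visit lily.
  Visit yew.
Visit elm.
Full post-order sequence: reed, iris, tulip, teak, poppy, fern, lily, yew, elm.

3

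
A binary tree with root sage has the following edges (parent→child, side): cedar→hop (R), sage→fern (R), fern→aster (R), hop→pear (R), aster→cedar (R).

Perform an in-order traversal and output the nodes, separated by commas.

In-order visits the left subtree, then the node, then the right subtree.
At sage: no left child.
Visit sage.
At sage: go right to fern.
  At fern: no left child.
  Visit fern.
  At fern: go right to aster.
    At aster: no left child.
    Visit aster.
    At aster: go right to cedar.
      At cedar: no left child.
      Visit cedar.
      At cedar: go right to hop.
        At hop: no left child.
        Visit hop.
        At hop: go right to pear.
          pear is a leaf — visit pear.

sage, fern, aster, cedar, hop, pear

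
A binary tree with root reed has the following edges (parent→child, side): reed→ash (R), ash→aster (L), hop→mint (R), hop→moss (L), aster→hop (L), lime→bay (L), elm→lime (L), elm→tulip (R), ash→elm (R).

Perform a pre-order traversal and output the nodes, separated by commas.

Pre-order visits the node, then its left subtree, then its right subtree.
Visit reed.
At reed: no left child.
At reed: go right to ash.
  Visit ash.
  At ash: go left to aster.
    Visit aster.
    At aster: go left to hop.
      Visit hop.
      At hop: go left to moss.
        moss is a leaf — visit moss.
      At hop: go right to mint.
        mint is a leaf — visit mint.
    At aster: no right child.
  At ash: go right to elm.
    Visit elm.
    At elm: go left to lime.
      Visit lime.
      At lime: go left to bay.
        bay is a leaf — visit bay.
      At lime: no right child.
    At elm: go right to tulip.
      tulip is a leaf — visit tulip.

reed, ash, aster, hop, moss, mint, elm, lime, bay, tulip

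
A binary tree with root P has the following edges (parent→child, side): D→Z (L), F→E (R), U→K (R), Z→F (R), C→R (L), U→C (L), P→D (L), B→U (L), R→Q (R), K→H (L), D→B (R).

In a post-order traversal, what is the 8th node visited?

Post-order visits the left subtree, then the right subtree, then the node.
At P: go left to D.
  At D: go left to Z.
    At Z: no left child.
    At Z: go right to F.
      At F: no left child.
      At F: go right to E.
        E is a leaf — visit E.
      Visit F.
    Visit Z.
  At D: go right to B.
    At B: go left to U.
      At U: go left to C.
        At C: go left to R.
          At R: no left child.
          At R: go right to Q.
            Q is a leaf — visit Q.
          Visit R.
        At C: no right child.
        Visit C.
      At U: go right to K.
        At K: go left to H.
          H is a leaf — visit H.
        At K: no right child.
        Visit K.
      Visit U.
    At B: no right child.
    Visit B.
  Visit D.
At P: no right child.
Visit P.
Full post-order sequence: E, F, Z, Q, R, C, H, K, U, B, D, P.

K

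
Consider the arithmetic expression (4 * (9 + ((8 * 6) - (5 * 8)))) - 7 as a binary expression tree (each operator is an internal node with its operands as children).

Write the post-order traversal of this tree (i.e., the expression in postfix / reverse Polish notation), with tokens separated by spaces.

Post-order on an expression tree gives postfix notation: for each operator, emit left operand, right operand, then the operator.

4 9 8 6 * 5 8 * - + * 7 -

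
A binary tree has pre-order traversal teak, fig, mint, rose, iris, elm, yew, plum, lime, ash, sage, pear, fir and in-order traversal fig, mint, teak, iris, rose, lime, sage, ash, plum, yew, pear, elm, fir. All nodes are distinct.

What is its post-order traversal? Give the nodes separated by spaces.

mint fig iris sage ash lime plum pear yew fir elm rose teak

The first element of pre-order is the root; it splits in-order into left and right subtrees.
Root teak: left subtree has 2 nodes {fig, mint}, right has 10 {iris, rose, lime, sage, ash, plum, yew, pear, elm, fir}.
  Root fig: left subtree has 0 nodes { }, right has 1 {mint}.
  Root rose: left subtree has 1 node {iris}, right has 8 {lime, sage, ash, plum, yew, pear, elm, fir}.
    Root elm: left subtree has 6 nodes {lime, sage, ash, plum, yew, pear}, right has 1 {fir}.
      Root yew: left subtree has 4 nodes {lime, sage, ash, plum}, right has 1 {pear}.
        Root plum: left subtree has 3 nodes {lime, sage, ash}, right has 0 { }.
          Root lime: left subtree has 0 nodes { }, right has 2 {sage, ash}.
            Root ash: left subtree has 1 node {sage}, right has 0 { }.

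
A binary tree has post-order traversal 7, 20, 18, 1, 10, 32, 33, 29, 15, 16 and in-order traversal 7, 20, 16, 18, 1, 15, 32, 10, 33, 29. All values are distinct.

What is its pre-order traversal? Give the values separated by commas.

The last element of post-order is the root; it splits in-order into left and right subtrees.
Root 16: left subtree has 2 nodes {7, 20}, right has 7 {18, 1, 15, 32, 10, 33, 29}.
  Root 20: left subtree has 1 node {7}, right has 0 { }.
  Root 15: left subtree has 2 nodes {18, 1}, right has 4 {32, 10, 33, 29}.
    Root 1: left subtree has 1 node {18}, right has 0 { }.
    Root 29: left subtree has 3 nodes {32, 10, 33}, right has 0 { }.
      Root 33: left subtree has 2 nodes {32, 10}, right has 0 { }.
        Root 32: left subtree has 0 nodes { }, right has 1 {10}.

16, 20, 7, 15, 1, 18, 29, 33, 32, 10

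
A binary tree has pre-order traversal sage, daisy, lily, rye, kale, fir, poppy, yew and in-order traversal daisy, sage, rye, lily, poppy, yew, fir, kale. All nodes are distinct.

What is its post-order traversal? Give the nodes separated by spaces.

daisy rye yew poppy fir kale lily sage

The first element of pre-order is the root; it splits in-order into left and right subtrees.
Root sage: left subtree has 1 node {daisy}, right has 6 {rye, lily, poppy, yew, fir, kale}.
  Root lily: left subtree has 1 node {rye}, right has 4 {poppy, yew, fir, kale}.
    Root kale: left subtree has 3 nodes {poppy, yew, fir}, right has 0 { }.
      Root fir: left subtree has 2 nodes {poppy, yew}, right has 0 { }.
        Root poppy: left subtree has 0 nodes { }, right has 1 {yew}.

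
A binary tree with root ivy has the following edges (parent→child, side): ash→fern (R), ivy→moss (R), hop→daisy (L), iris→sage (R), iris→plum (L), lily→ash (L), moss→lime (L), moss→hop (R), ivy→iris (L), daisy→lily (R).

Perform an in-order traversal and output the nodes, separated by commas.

In-order visits the left subtree, then the node, then the right subtree.
At ivy: go left to iris.
  At iris: go left to plum.
    plum is a leaf — visit plum.
  Visit iris.
  At iris: go right to sage.
    sage is a leaf — visit sage.
Visit ivy.
At ivy: go right to moss.
  At moss: go left to lime.
    lime is a leaf — visit lime.
  Visit moss.
  At moss: go right to hop.
    At hop: go left to daisy.
      At daisy: no left child.
      Visit daisy.
      At daisy: go right to lily.
        At lily: go left to ash.
          At ash: no left child.
          Visit ash.
          At ash: go right to fern.
            fern is a leaf — visit fern.
        Visit lily.
        At lily: no right child.
    Visit hop.
    At hop: no right child.

plum, iris, sage, ivy, lime, moss, daisy, ash, fern, lily, hop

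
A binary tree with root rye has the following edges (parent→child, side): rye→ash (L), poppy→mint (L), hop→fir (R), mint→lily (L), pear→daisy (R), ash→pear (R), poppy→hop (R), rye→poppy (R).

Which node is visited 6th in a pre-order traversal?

Pre-order visits the node, then its left subtree, then its right subtree.
Visit rye.
At rye: go left to ash.
  Visit ash.
  At ash: no left child.
  At ash: go right to pear.
    Visit pear.
    At pear: no left child.
    At pear: go right to daisy.
      daisy is a leaf — visit daisy.
At rye: go right to poppy.
  Visit poppy.
  At poppy: go left to mint.
    Visit mint.
    At mint: go left to lily.
      lily is a leaf — visit lily.
    At mint: no right child.
  At poppy: go right to hop.
    Visit hop.
    At hop: no left child.
    At hop: go right to fir.
      fir is a leaf — visit fir.
Full pre-order sequence: rye, ash, pear, daisy, poppy, mint, lily, hop, fir.

mint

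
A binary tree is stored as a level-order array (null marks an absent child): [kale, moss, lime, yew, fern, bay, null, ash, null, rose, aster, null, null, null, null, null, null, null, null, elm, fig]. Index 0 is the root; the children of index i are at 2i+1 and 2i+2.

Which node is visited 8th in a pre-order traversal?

fig

Pre-order visits the node, then its left subtree, then its right subtree.
Visit kale.
At kale: go left to moss.
  Visit moss.
  At moss: go left to yew.
    Visit yew.
    At yew: go left to ash.
      ash is a leaf — visit ash.
    At yew: no right child.
  At moss: go right to fern.
    Visit fern.
    At fern: go left to rose.
      Visit rose.
      At rose: go left to elm.
        elm is a leaf — visit elm.
      At rose: go right to fig.
        fig is a leaf — visit fig.
    At fern: go right to aster.
      aster is a leaf — visit aster.
At kale: go right to lime.
  Visit lime.
  At lime: go left to bay.
    bay is a leaf — visit bay.
  At lime: no right child.
Full pre-order sequence: kale, moss, yew, ash, fern, rose, elm, fig, aster, lime, bay.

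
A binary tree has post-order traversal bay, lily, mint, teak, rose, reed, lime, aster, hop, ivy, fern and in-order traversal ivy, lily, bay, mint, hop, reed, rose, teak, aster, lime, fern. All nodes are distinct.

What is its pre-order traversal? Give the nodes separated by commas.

fern, ivy, hop, mint, lily, bay, aster, reed, rose, teak, lime

The last element of post-order is the root; it splits in-order into left and right subtrees.
Root fern: left subtree has 10 nodes {ivy, lily, bay, mint, hop, reed, rose, teak, aster, lime}, right has 0 { }.
  Root ivy: left subtree has 0 nodes { }, right has 9 {lily, bay, mint, hop, reed, rose, teak, aster, lime}.
    Root hop: left subtree has 3 nodes {lily, bay, mint}, right has 5 {reed, rose, teak, aster, lime}.
      Root mint: left subtree has 2 nodes {lily, bay}, right has 0 { }.
        Root lily: left subtree has 0 nodes { }, right has 1 {bay}.
      Root aster: left subtree has 3 nodes {reed, rose, teak}, right has 1 {lime}.
        Root reed: left subtree has 0 nodes { }, right has 2 {rose, teak}.
          Root rose: left subtree has 0 nodes { }, right has 1 {teak}.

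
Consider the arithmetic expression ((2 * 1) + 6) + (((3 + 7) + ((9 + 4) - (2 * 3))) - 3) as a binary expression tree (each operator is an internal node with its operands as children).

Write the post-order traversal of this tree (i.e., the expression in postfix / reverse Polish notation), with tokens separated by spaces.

2 1 * 6 + 3 7 + 9 4 + 2 3 * - + 3 - +

Post-order on an expression tree gives postfix notation: for each operator, emit left operand, right operand, then the operator.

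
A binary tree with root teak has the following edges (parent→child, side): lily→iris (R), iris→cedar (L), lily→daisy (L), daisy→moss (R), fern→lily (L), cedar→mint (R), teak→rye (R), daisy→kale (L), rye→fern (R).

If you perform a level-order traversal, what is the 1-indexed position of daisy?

Level-order visits nodes level by level from the root, left to right within each level.
Level 0: teak
Level 1: rye
Level 2: fern
Level 3: lily
Level 4: daisy, iris
Level 5: kale, moss, cedar
Level 6: mint
Full level-order sequence: teak, rye, fern, lily, daisy, iris, kale, moss, cedar, mint.

5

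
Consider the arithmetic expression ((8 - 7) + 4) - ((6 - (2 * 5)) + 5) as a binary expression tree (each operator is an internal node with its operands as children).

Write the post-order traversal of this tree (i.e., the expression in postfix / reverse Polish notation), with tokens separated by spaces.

Post-order on an expression tree gives postfix notation: for each operator, emit left operand, right operand, then the operator.

8 7 - 4 + 6 2 5 * - 5 + -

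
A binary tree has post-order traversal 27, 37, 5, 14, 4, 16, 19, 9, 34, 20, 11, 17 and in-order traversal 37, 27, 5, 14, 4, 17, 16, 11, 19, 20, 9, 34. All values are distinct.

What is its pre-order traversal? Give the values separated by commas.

17, 4, 14, 5, 37, 27, 11, 16, 20, 19, 34, 9

The last element of post-order is the root; it splits in-order into left and right subtrees.
Root 17: left subtree has 5 nodes {37, 27, 5, 14, 4}, right has 6 {16, 11, 19, 20, 9, 34}.
  Root 4: left subtree has 4 nodes {37, 27, 5, 14}, right has 0 { }.
    Root 14: left subtree has 3 nodes {37, 27, 5}, right has 0 { }.
      Root 5: left subtree has 2 nodes {37, 27}, right has 0 { }.
        Root 37: left subtree has 0 nodes { }, right has 1 {27}.
  Root 11: left subtree has 1 node {16}, right has 4 {19, 20, 9, 34}.
    Root 20: left subtree has 1 node {19}, right has 2 {9, 34}.
      Root 34: left subtree has 1 node {9}, right has 0 { }.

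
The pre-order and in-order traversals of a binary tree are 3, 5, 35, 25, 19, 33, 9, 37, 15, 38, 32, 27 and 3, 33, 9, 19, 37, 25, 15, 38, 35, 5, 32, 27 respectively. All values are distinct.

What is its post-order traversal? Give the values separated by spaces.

9 33 37 19 38 15 25 35 27 32 5 3

The first element of pre-order is the root; it splits in-order into left and right subtrees.
Root 3: left subtree has 0 nodes { }, right has 11 {33, 9, 19, 37, 25, 15, 38, 35, 5, 32, 27}.
  Root 5: left subtree has 8 nodes {33, 9, 19, 37, 25, 15, 38, 35}, right has 2 {32, 27}.
    Root 35: left subtree has 7 nodes {33, 9, 19, 37, 25, 15, 38}, right has 0 { }.
      Root 25: left subtree has 4 nodes {33, 9, 19, 37}, right has 2 {15, 38}.
        Root 19: left subtree has 2 nodes {33, 9}, right has 1 {37}.
          Root 33: left subtree has 0 nodes { }, right has 1 {9}.
        Root 15: left subtree has 0 nodes { }, right has 1 {38}.
    Root 32: left subtree has 0 nodes { }, right has 1 {27}.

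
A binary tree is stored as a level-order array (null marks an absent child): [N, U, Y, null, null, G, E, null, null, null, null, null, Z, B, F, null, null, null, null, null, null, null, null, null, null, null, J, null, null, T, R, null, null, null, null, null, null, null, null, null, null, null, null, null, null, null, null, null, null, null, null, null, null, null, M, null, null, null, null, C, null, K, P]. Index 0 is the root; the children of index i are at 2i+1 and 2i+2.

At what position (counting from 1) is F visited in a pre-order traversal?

10

Pre-order visits the node, then its left subtree, then its right subtree.
Visit N.
At N: go left to U.
  U is a leaf — visit U.
At N: go right to Y.
  Visit Y.
  At Y: go left to G.
    Visit G.
    At G: no left child.
    At G: go right to Z.
      Visit Z.
      At Z: no left child.
      At Z: go right to J.
        Visit J.
        At J: no left child.
        At J: go right to M.
          M is a leaf — visit M.
  At Y: go right to E.
    Visit E.
    At E: go left to B.
      B is a leaf — visit B.
    At E: go right to F.
      Visit F.
      At F: go left to T.
        Visit T.
        At T: go left to C.
          C is a leaf — visit C.
        At T: no right child.
      At F: go right to R.
        Visit R.
        At R: go left to K.
          K is a leaf — visit K.
        At R: go right to P.
          P is a leaf — visit P.
Full pre-order sequence: N, U, Y, G, Z, J, M, E, B, F, T, C, R, K, P.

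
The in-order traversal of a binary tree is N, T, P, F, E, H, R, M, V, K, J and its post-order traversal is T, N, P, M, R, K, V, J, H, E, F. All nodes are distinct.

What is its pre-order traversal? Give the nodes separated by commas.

F, P, N, T, E, H, J, V, R, M, K

The last element of post-order is the root; it splits in-order into left and right subtrees.
Root F: left subtree has 3 nodes {N, T, P}, right has 7 {E, H, R, M, V, K, J}.
  Root P: left subtree has 2 nodes {N, T}, right has 0 { }.
    Root N: left subtree has 0 nodes { }, right has 1 {T}.
  Root E: left subtree has 0 nodes { }, right has 6 {H, R, M, V, K, J}.
    Root H: left subtree has 0 nodes { }, right has 5 {R, M, V, K, J}.
      Root J: left subtree has 4 nodes {R, M, V, K}, right has 0 { }.
        Root V: left subtree has 2 nodes {R, M}, right has 1 {K}.
          Root R: left subtree has 0 nodes { }, right has 1 {M}.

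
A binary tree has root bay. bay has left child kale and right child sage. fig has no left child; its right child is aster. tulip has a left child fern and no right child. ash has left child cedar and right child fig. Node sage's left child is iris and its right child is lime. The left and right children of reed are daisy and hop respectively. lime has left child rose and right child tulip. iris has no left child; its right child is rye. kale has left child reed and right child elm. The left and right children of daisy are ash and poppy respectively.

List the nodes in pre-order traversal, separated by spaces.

bay kale reed daisy ash cedar fig aster poppy hop elm sage iris rye lime rose tulip fern

Pre-order visits the node, then its left subtree, then its right subtree.
Visit bay.
At bay: go left to kale.
  Visit kale.
  At kale: go left to reed.
    Visit reed.
    At reed: go left to daisy.
      Visit daisy.
      At daisy: go left to ash.
        Visit ash.
        At ash: go left to cedar.
          cedar is a leaf — visit cedar.
        At ash: go right to fig.
          Visit fig.
          At fig: no left child.
          At fig: go right to aster.
            aster is a leaf — visit aster.
      At daisy: go right to poppy.
        poppy is a leaf — visit poppy.
    At reed: go right to hop.
      hop is a leaf — visit hop.
  At kale: go right to elm.
    elm is a leaf — visit elm.
At bay: go right to sage.
  Visit sage.
  At sage: go left to iris.
    Visit iris.
    At iris: no left child.
    At iris: go right to rye.
      rye is a leaf — visit rye.
  At sage: go right to lime.
    Visit lime.
    At lime: go left to rose.
      rose is a leaf — visit rose.
    At lime: go right to tulip.
      Visit tulip.
      At tulip: go left to fern.
        fern is a leaf — visit fern.
      At tulip: no right child.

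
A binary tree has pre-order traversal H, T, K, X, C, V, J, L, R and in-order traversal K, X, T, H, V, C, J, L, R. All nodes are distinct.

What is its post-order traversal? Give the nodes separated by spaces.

X K T V R L J C H

The first element of pre-order is the root; it splits in-order into left and right subtrees.
Root H: left subtree has 3 nodes {K, X, T}, right has 5 {V, C, J, L, R}.
  Root T: left subtree has 2 nodes {K, X}, right has 0 { }.
    Root K: left subtree has 0 nodes { }, right has 1 {X}.
  Root C: left subtree has 1 node {V}, right has 3 {J, L, R}.
    Root J: left subtree has 0 nodes { }, right has 2 {L, R}.
      Root L: left subtree has 0 nodes { }, right has 1 {R}.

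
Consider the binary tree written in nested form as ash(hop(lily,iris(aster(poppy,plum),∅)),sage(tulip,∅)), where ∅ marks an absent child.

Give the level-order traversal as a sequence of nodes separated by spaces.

ash hop sage lily iris tulip aster poppy plum

Level-order visits nodes level by level from the root, left to right within each level.
Level 0: ash
Level 1: hop, sage
Level 2: lily, iris, tulip
Level 3: aster
Level 4: poppy, plum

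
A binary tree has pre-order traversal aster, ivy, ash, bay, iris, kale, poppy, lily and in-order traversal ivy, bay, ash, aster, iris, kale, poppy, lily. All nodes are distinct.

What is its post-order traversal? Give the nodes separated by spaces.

bay ash ivy lily poppy kale iris aster

The first element of pre-order is the root; it splits in-order into left and right subtrees.
Root aster: left subtree has 3 nodes {ivy, bay, ash}, right has 4 {iris, kale, poppy, lily}.
  Root ivy: left subtree has 0 nodes { }, right has 2 {bay, ash}.
    Root ash: left subtree has 1 node {bay}, right has 0 { }.
  Root iris: left subtree has 0 nodes { }, right has 3 {kale, poppy, lily}.
    Root kale: left subtree has 0 nodes { }, right has 2 {poppy, lily}.
      Root poppy: left subtree has 0 nodes { }, right has 1 {lily}.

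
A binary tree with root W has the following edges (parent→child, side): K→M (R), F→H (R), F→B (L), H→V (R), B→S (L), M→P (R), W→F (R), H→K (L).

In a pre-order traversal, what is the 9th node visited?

V

Pre-order visits the node, then its left subtree, then its right subtree.
Visit W.
At W: no left child.
At W: go right to F.
  Visit F.
  At F: go left to B.
    Visit B.
    At B: go left to S.
      S is a leaf — visit S.
    At B: no right child.
  At F: go right to H.
    Visit H.
    At H: go left to K.
      Visit K.
      At K: no left child.
      At K: go right to M.
        Visit M.
        At M: no left child.
        At M: go right to P.
          P is a leaf — visit P.
    At H: go right to V.
      V is a leaf — visit V.
Full pre-order sequence: W, F, B, S, H, K, M, P, V.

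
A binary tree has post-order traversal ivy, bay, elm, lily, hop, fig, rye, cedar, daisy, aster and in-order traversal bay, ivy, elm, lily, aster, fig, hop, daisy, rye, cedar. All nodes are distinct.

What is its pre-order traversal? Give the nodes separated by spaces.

The last element of post-order is the root; it splits in-order into left and right subtrees.
Root aster: left subtree has 4 nodes {bay, ivy, elm, lily}, right has 5 {fig, hop, daisy, rye, cedar}.
  Root lily: left subtree has 3 nodes {bay, ivy, elm}, right has 0 { }.
    Root elm: left subtree has 2 nodes {bay, ivy}, right has 0 { }.
      Root bay: left subtree has 0 nodes { }, right has 1 {ivy}.
  Root daisy: left subtree has 2 nodes {fig, hop}, right has 2 {rye, cedar}.
    Root fig: left subtree has 0 nodes { }, right has 1 {hop}.
    Root cedar: left subtree has 1 node {rye}, right has 0 { }.

aster lily elm bay ivy daisy fig hop cedar rye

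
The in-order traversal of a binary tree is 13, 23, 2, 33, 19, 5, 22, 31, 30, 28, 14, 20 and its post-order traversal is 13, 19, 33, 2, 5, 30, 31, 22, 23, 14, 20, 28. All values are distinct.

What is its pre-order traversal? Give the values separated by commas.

The last element of post-order is the root; it splits in-order into left and right subtrees.
Root 28: left subtree has 9 nodes {13, 23, 2, 33, 19, 5, 22, 31, 30}, right has 2 {14, 20}.
  Root 23: left subtree has 1 node {13}, right has 7 {2, 33, 19, 5, 22, 31, 30}.
    Root 22: left subtree has 4 nodes {2, 33, 19, 5}, right has 2 {31, 30}.
      Root 5: left subtree has 3 nodes {2, 33, 19}, right has 0 { }.
        Root 2: left subtree has 0 nodes { }, right has 2 {33, 19}.
          Root 33: left subtree has 0 nodes { }, right has 1 {19}.
      Root 31: left subtree has 0 nodes { }, right has 1 {30}.
  Root 20: left subtree has 1 node {14}, right has 0 { }.

28, 23, 13, 22, 5, 2, 33, 19, 31, 30, 20, 14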